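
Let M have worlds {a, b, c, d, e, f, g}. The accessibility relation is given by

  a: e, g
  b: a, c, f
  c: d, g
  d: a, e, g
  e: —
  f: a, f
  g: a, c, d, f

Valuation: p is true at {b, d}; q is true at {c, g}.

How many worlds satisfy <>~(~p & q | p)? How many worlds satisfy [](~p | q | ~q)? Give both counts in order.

5 and 7

For <>~(~p & q | p):
a: successors {e, g}; ~(~p & q | p) there: e:T, g:F. ✓
b: successors {a, c, f}; ~(~p & q | p) there: a:T, c:F, f:T. ✓
c: successors {d, g}; ~(~p & q | p) there: d:F, g:F. ✗
d: successors {a, e, g}; ~(~p & q | p) there: a:T, e:T, g:F. ✓
e: no successors, so <>~(~p & q | p) fails. ✗
f: successors {a, f}; ~(~p & q | p) there: a:T, f:T. ✓
g: successors {a, c, d, f}; ~(~p & q | p) there: a:T, c:F, d:F, f:T. ✓
— 5 worlds.
For [](~p | q | ~q):
a: successors {e, g}; ~p | q | ~q there: e:T, g:T. ✓
b: successors {a, c, f}; ~p | q | ~q there: a:T, c:T, f:T. ✓
c: successors {d, g}; ~p | q | ~q there: d:T, g:T. ✓
d: successors {a, e, g}; ~p | q | ~q there: a:T, e:T, g:T. ✓
e: no successors, so [](~p | q | ~q) holds vacuously. ✓
f: successors {a, f}; ~p | q | ~q there: a:T, f:T. ✓
g: successors {a, c, d, f}; ~p | q | ~q there: a:T, c:T, d:T, f:T. ✓
— 7 worlds.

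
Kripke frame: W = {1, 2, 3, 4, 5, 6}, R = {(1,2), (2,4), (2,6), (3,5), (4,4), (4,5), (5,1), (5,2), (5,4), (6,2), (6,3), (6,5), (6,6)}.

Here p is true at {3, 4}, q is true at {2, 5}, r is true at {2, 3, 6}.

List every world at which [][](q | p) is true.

1: successors {2}; [](q | p) there: 2:F. ✗
2: successors {4, 6}; [](q | p) there: 4:T, 6:F. ✗
3: successors {5}; [](q | p) there: 5:F. ✗
4: successors {4, 5}; [](q | p) there: 4:T, 5:F. ✗
5: successors {1, 2, 4}; [](q | p) there: 1:T, 2:F, 4:T. ✗
6: successors {2, 3, 5, 6}; [](q | p) there: 2:F, 3:T, 5:F, 6:F. ✗

∅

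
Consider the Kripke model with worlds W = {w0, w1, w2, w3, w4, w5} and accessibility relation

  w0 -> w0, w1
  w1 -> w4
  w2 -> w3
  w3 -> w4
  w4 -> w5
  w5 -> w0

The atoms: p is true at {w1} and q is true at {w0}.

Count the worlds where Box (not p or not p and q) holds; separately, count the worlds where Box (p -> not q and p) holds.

For Box (not p or not p and q):
w0: successors {w0, w1}; not p or not p and q there: w0:T, w1:F. ✗
w1: successors {w4}; not p or not p and q there: w4:T. ✓
w2: successors {w3}; not p or not p and q there: w3:T. ✓
w3: successors {w4}; not p or not p and q there: w4:T. ✓
w4: successors {w5}; not p or not p and q there: w5:T. ✓
w5: successors {w0}; not p or not p and q there: w0:T. ✓
— 5 worlds.
For Box (p -> not q and p):
w0: successors {w0, w1}; p -> not q and p there: w0:T, w1:T. ✓
w1: successors {w4}; p -> not q and p there: w4:T. ✓
w2: successors {w3}; p -> not q and p there: w3:T. ✓
w3: successors {w4}; p -> not q and p there: w4:T. ✓
w4: successors {w5}; p -> not q and p there: w5:T. ✓
w5: successors {w0}; p -> not q and p there: w0:T. ✓
— 6 worlds.

5 and 6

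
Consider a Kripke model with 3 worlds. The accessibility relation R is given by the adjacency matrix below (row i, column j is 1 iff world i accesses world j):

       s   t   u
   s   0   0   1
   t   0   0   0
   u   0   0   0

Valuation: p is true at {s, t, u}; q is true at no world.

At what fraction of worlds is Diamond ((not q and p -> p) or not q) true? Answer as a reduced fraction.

s: successors {u}; (not q and p -> p) or not q there: u:T. ✓
t: no successors, so Diamond ((not q and p -> p) or not q) fails. ✗
u: no successors, so Diamond ((not q and p -> p) or not q) fails. ✗
That's 1 of 3 worlds, so 1/3.

1/3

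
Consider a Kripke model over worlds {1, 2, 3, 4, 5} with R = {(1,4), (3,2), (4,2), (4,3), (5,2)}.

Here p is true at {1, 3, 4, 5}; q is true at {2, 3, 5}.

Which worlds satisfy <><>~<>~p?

1: successors {4}; <>~<>~p there: 4:T. ✓
2: no successors, so <><>~<>~p fails. ✗
3: successors {2}; <>~<>~p there: 2:F. ✗
4: successors {2, 3}; <>~<>~p there: 2:F, 3:T. ✓
5: successors {2}; <>~<>~p there: 2:F. ✗

{1, 4}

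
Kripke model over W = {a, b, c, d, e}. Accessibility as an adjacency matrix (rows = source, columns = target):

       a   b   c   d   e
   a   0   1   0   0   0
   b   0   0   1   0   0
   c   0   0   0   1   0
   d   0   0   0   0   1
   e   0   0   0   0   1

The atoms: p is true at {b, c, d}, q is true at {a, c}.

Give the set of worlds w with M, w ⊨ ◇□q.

a: successors {b}; □q there: b:T. ✓
b: successors {c}; □q there: c:F. ✗
c: successors {d}; □q there: d:F. ✗
d: successors {e}; □q there: e:F. ✗
e: successors {e}; □q there: e:F. ✗

{a}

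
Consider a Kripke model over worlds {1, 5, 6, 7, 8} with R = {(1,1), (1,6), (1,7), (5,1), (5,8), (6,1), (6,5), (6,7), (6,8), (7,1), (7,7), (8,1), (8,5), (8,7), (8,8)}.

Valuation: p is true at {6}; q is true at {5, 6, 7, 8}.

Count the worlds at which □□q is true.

0

1: successors {1, 6, 7}; □q there: 1:F, 6:F, 7:F. ✗
5: successors {1, 8}; □q there: 1:F, 8:F. ✗
6: successors {1, 5, 7, 8}; □q there: 1:F, 5:F, 7:F, 8:F. ✗
7: successors {1, 7}; □q there: 1:F, 7:F. ✗
8: successors {1, 5, 7, 8}; □q there: 1:F, 5:F, 7:F, 8:F. ✗
Satisfying worlds: ∅.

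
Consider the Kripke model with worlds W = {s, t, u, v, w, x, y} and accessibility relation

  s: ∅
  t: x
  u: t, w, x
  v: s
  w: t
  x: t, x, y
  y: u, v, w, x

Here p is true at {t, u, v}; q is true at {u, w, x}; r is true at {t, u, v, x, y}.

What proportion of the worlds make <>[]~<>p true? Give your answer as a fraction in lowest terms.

3/7

s: no successors, so <>[]~<>p fails. ✗
t: successors {x}; []~<>p there: x:F. ✗
u: successors {t, w, x}; []~<>p there: t:F, w:T, x:F. ✓
v: successors {s}; []~<>p there: s:T. ✓
w: successors {t}; []~<>p there: t:F. ✗
x: successors {t, x, y}; []~<>p there: t:F, x:F, y:F. ✗
y: successors {u, v, w, x}; []~<>p there: u:F, v:T, w:T, x:F. ✓
That's 3 of 7 worlds, so 3/7.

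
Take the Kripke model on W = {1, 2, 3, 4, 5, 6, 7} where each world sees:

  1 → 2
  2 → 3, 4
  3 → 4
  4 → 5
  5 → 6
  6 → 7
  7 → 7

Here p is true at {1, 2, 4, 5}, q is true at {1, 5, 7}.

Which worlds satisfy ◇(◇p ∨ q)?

1: successors {2}; ◇p ∨ q there: 2:T. ✓
2: successors {3, 4}; ◇p ∨ q there: 3:T, 4:T. ✓
3: successors {4}; ◇p ∨ q there: 4:T. ✓
4: successors {5}; ◇p ∨ q there: 5:T. ✓
5: successors {6}; ◇p ∨ q there: 6:F. ✗
6: successors {7}; ◇p ∨ q there: 7:T. ✓
7: successors {7}; ◇p ∨ q there: 7:T. ✓

{1, 2, 3, 4, 6, 7}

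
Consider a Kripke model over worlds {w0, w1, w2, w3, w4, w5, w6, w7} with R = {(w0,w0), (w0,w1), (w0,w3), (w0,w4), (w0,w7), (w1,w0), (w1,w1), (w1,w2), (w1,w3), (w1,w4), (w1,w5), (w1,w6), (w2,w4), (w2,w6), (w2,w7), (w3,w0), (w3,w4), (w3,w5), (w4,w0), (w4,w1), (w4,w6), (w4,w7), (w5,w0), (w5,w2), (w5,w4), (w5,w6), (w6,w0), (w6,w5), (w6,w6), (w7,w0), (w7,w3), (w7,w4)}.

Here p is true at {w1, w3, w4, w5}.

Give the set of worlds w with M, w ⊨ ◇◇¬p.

w0: successors {w0, w1, w3, w4, w7}; ◇¬p there: w0:T, w1:T, w3:T, w4:T, w7:T. ✓
w1: successors {w0, w1, w2, w3, w4, w5, w6}; ◇¬p there: w0:T, w1:T, w2:T, w3:T, w4:T, w5:T, w6:T. ✓
w2: successors {w4, w6, w7}; ◇¬p there: w4:T, w6:T, w7:T. ✓
w3: successors {w0, w4, w5}; ◇¬p there: w0:T, w4:T, w5:T. ✓
w4: successors {w0, w1, w6, w7}; ◇¬p there: w0:T, w1:T, w6:T, w7:T. ✓
w5: successors {w0, w2, w4, w6}; ◇¬p there: w0:T, w2:T, w4:T, w6:T. ✓
w6: successors {w0, w5, w6}; ◇¬p there: w0:T, w5:T, w6:T. ✓
w7: successors {w0, w3, w4}; ◇¬p there: w0:T, w3:T, w4:T. ✓

{w0, w1, w2, w3, w4, w5, w6, w7}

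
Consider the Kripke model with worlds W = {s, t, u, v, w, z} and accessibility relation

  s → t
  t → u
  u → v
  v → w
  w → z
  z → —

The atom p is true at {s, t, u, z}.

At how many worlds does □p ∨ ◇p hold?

4

s: □p is T, ◇p is T. ✓
t: □p is T, ◇p is T. ✓
u: □p is F, ◇p is F. ✗
v: □p is F, ◇p is F. ✗
w: □p is T, ◇p is T. ✓
z: □p is T, ◇p is F. ✓
Satisfying worlds: {s, t, w, z}.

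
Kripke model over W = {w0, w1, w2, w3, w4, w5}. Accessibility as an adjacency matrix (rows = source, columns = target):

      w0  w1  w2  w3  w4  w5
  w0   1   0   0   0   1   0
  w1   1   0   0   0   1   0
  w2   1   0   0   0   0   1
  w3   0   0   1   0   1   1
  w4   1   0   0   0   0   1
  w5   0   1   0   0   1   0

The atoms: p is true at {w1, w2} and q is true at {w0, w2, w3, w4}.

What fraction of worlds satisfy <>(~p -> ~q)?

w0: successors {w0, w4}; ~p -> ~q there: w0:F, w4:F. ✗
w1: successors {w0, w4}; ~p -> ~q there: w0:F, w4:F. ✗
w2: successors {w0, w5}; ~p -> ~q there: w0:F, w5:T. ✓
w3: successors {w2, w4, w5}; ~p -> ~q there: w2:T, w4:F, w5:T. ✓
w4: successors {w0, w5}; ~p -> ~q there: w0:F, w5:T. ✓
w5: successors {w1, w4}; ~p -> ~q there: w1:T, w4:F. ✓
That's 4 of 6 worlds, so 4/6 = 2/3.

2/3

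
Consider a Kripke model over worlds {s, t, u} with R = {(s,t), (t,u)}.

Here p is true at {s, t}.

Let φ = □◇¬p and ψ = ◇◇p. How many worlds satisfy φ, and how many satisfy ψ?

For □◇¬p:
s: successors {t}; ◇¬p there: t:T. ✓
t: successors {u}; ◇¬p there: u:F. ✗
u: no successors, so □◇¬p holds vacuously. ✓
— 2 worlds.
For ◇◇p:
s: successors {t}; ◇p there: t:F. ✗
t: successors {u}; ◇p there: u:F. ✗
u: no successors, so ◇◇p fails. ✗
— 0 worlds.

2 and 0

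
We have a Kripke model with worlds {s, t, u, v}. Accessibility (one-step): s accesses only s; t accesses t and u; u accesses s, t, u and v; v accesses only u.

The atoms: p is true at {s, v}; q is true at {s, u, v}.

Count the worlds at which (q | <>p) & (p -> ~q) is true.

1

s: q | <>p is T, p -> ~q is F. ✗
t: q | <>p is F, p -> ~q is T. ✗
u: q | <>p is T, p -> ~q is T. ✓
v: q | <>p is T, p -> ~q is F. ✗
Satisfying worlds: {u}.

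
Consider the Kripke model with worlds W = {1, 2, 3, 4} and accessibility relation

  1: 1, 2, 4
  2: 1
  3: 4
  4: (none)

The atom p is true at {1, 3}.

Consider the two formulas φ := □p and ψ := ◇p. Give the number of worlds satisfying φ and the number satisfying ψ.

For □p:
1: successors {1, 2, 4}; p there: 1:T, 2:F, 4:F. ✗
2: successors {1}; p there: 1:T. ✓
3: successors {4}; p there: 4:F. ✗
4: no successors, so □p holds vacuously. ✓
— 2 worlds.
For ◇p:
1: successors {1, 2, 4}; p there: 1:T, 2:F, 4:F. ✓
2: successors {1}; p there: 1:T. ✓
3: successors {4}; p there: 4:F. ✗
4: no successors, so ◇p fails. ✗
— 2 worlds.

2 and 2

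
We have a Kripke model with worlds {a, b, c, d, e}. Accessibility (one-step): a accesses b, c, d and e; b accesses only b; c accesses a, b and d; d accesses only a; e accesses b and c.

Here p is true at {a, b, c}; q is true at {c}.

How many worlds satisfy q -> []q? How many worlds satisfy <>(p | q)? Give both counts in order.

4 and 5

For q -> []q:
a: q is F, []q is F. ✓
b: q is F, []q is F. ✓
c: q is T, []q is F. ✗
d: q is F, []q is F. ✓
e: q is F, []q is F. ✓
— 4 worlds.
For <>(p | q):
a: successors {b, c, d, e}; p | q there: b:T, c:T, d:F, e:F. ✓
b: successors {b}; p | q there: b:T. ✓
c: successors {a, b, d}; p | q there: a:T, b:T, d:F. ✓
d: successors {a}; p | q there: a:T. ✓
e: successors {b, c}; p | q there: b:T, c:T. ✓
— 5 worlds.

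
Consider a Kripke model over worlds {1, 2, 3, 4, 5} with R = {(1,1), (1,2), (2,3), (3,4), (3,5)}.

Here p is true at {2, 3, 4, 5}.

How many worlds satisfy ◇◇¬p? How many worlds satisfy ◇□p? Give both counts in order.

1 and 3

For ◇◇¬p:
1: successors {1, 2}; ◇¬p there: 1:T, 2:F. ✓
2: successors {3}; ◇¬p there: 3:F. ✗
3: successors {4, 5}; ◇¬p there: 4:F, 5:F. ✗
4: no successors, so ◇◇¬p fails. ✗
5: no successors, so ◇◇¬p fails. ✗
— 1 world.
For ◇□p:
1: successors {1, 2}; □p there: 1:F, 2:T. ✓
2: successors {3}; □p there: 3:T. ✓
3: successors {4, 5}; □p there: 4:T, 5:T. ✓
4: no successors, so ◇□p fails. ✗
5: no successors, so ◇□p fails. ✗
— 3 worlds.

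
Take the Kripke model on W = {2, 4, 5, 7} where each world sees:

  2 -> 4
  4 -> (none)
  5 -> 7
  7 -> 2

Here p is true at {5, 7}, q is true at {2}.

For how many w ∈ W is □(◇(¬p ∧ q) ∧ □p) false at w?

3

2: successors {4}; ◇(¬p ∧ q) ∧ □p there: 4:F. ✗
4: no successors, so □(◇(¬p ∧ q) ∧ □p) holds vacuously. ✓
5: successors {7}; ◇(¬p ∧ q) ∧ □p there: 7:F. ✗
7: successors {2}; ◇(¬p ∧ q) ∧ □p there: 2:F. ✗
Satisfying worlds: {4}.
So □(◇(¬p ∧ q) ∧ □p) fails at the other 3 worlds.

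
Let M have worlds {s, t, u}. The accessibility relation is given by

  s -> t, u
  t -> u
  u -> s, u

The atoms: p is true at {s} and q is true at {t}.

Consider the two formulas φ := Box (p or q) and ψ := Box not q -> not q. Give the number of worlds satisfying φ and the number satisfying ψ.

For Box (p or q):
s: successors {t, u}; p or q there: t:T, u:F. ✗
t: successors {u}; p or q there: u:F. ✗
u: successors {s, u}; p or q there: s:T, u:F. ✗
— 0 worlds.
For Box not q -> not q:
s: Box not q is F, not q is T. ✓
t: Box not q is T, not q is F. ✗
u: Box not q is T, not q is T. ✓
— 2 worlds.

0 and 2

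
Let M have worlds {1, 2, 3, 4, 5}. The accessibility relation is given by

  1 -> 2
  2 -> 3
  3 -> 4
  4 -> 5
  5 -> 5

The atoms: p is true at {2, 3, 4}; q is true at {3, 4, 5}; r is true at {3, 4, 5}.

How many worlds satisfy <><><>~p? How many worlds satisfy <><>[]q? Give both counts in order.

For <><><>~p:
1: successors {2}; <><>~p there: 2:F. ✗
2: successors {3}; <><>~p there: 3:T. ✓
3: successors {4}; <><>~p there: 4:T. ✓
4: successors {5}; <><>~p there: 5:T. ✓
5: successors {5}; <><>~p there: 5:T. ✓
— 4 worlds.
For <><>[]q:
1: successors {2}; <>[]q there: 2:T. ✓
2: successors {3}; <>[]q there: 3:T. ✓
3: successors {4}; <>[]q there: 4:T. ✓
4: successors {5}; <>[]q there: 5:T. ✓
5: successors {5}; <>[]q there: 5:T. ✓
— 5 worlds.

4 and 5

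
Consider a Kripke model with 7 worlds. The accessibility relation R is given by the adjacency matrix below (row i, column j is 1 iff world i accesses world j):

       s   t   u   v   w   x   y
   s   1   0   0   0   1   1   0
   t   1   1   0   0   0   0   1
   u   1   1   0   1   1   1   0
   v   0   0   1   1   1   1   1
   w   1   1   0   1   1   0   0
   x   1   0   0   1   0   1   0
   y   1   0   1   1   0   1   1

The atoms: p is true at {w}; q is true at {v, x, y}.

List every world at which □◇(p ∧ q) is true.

s: successors {s, w, x}; ◇(p ∧ q) there: s:F, w:F, x:F. ✗
t: successors {s, t, y}; ◇(p ∧ q) there: s:F, t:F, y:F. ✗
u: successors {s, t, v, w, x}; ◇(p ∧ q) there: s:F, t:F, v:F, w:F, x:F. ✗
v: successors {u, v, w, x, y}; ◇(p ∧ q) there: u:F, v:F, w:F, x:F, y:F. ✗
w: successors {s, t, v, w}; ◇(p ∧ q) there: s:F, t:F, v:F, w:F. ✗
x: successors {s, v, x}; ◇(p ∧ q) there: s:F, v:F, x:F. ✗
y: successors {s, u, v, x, y}; ◇(p ∧ q) there: s:F, u:F, v:F, x:F, y:F. ✗

∅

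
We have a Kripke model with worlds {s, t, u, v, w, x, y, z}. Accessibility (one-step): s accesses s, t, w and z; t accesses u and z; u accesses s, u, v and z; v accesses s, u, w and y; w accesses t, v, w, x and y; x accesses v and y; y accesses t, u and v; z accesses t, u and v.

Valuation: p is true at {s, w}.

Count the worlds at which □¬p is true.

s: successors {s, t, w, z}; ¬p there: s:F, t:T, w:F, z:T. ✗
t: successors {u, z}; ¬p there: u:T, z:T. ✓
u: successors {s, u, v, z}; ¬p there: s:F, u:T, v:T, z:T. ✗
v: successors {s, u, w, y}; ¬p there: s:F, u:T, w:F, y:T. ✗
w: successors {t, v, w, x, y}; ¬p there: t:T, v:T, w:F, x:T, y:T. ✗
x: successors {v, y}; ¬p there: v:T, y:T. ✓
y: successors {t, u, v}; ¬p there: t:T, u:T, v:T. ✓
z: successors {t, u, v}; ¬p there: t:T, u:T, v:T. ✓
Satisfying worlds: {t, x, y, z}.

4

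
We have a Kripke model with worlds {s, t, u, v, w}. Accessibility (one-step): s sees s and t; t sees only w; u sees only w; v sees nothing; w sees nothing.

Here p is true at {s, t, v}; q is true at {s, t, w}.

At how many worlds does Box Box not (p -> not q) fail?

s: successors {s, t}; Box not (p -> not q) there: s:T, t:F. ✗
t: successors {w}; Box not (p -> not q) there: w:T. ✓
u: successors {w}; Box not (p -> not q) there: w:T. ✓
v: no successors, so Box Box not (p -> not q) holds vacuously. ✓
w: no successors, so Box Box not (p -> not q) holds vacuously. ✓
Satisfying worlds: {t, u, v, w}.
So Box Box not (p -> not q) fails at the other 1 world.

1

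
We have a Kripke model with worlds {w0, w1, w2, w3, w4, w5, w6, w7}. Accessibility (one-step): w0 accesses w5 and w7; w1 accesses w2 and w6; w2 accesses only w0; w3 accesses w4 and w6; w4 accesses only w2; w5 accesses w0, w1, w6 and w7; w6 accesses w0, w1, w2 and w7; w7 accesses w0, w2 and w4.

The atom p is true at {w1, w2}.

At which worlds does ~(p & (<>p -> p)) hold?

w0: p & (<>p -> p) is F. ✓
w1: p & (<>p -> p) is T. ✗
w2: p & (<>p -> p) is T. ✗
w3: p & (<>p -> p) is F. ✓
w4: p & (<>p -> p) is F. ✓
w5: p & (<>p -> p) is F. ✓
w6: p & (<>p -> p) is F. ✓
w7: p & (<>p -> p) is F. ✓

{w0, w3, w4, w5, w6, w7}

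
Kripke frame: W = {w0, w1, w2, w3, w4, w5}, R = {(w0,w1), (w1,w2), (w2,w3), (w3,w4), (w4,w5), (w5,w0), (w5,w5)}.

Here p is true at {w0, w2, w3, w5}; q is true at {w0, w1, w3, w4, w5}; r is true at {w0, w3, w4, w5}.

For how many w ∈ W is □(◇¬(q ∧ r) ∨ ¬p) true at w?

2

w0: successors {w1}; ◇¬(q ∧ r) ∨ ¬p there: w1:T. ✓
w1: successors {w2}; ◇¬(q ∧ r) ∨ ¬p there: w2:F. ✗
w2: successors {w3}; ◇¬(q ∧ r) ∨ ¬p there: w3:F. ✗
w3: successors {w4}; ◇¬(q ∧ r) ∨ ¬p there: w4:T. ✓
w4: successors {w5}; ◇¬(q ∧ r) ∨ ¬p there: w5:F. ✗
w5: successors {w0, w5}; ◇¬(q ∧ r) ∨ ¬p there: w0:T, w5:F. ✗
Satisfying worlds: {w0, w3}.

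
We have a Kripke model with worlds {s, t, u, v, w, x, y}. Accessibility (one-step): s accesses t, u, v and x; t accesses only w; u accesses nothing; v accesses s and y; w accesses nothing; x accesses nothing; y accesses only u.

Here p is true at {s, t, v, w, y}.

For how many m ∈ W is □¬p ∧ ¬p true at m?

s: □¬p is F, ¬p is F. ✗
t: □¬p is F, ¬p is F. ✗
u: □¬p is T, ¬p is T. ✓
v: □¬p is F, ¬p is F. ✗
w: □¬p is T, ¬p is F. ✗
x: □¬p is T, ¬p is T. ✓
y: □¬p is T, ¬p is F. ✗
Satisfying worlds: {u, x}.

2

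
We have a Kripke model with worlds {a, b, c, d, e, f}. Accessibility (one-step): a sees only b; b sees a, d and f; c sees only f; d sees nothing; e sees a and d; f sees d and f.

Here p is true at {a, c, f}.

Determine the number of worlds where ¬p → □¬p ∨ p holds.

a: ¬p is F, □¬p ∨ p is T. ✓
b: ¬p is T, □¬p ∨ p is F. ✗
c: ¬p is F, □¬p ∨ p is T. ✓
d: ¬p is T, □¬p ∨ p is T. ✓
e: ¬p is T, □¬p ∨ p is F. ✗
f: ¬p is F, □¬p ∨ p is T. ✓
Satisfying worlds: {a, c, d, f}.

4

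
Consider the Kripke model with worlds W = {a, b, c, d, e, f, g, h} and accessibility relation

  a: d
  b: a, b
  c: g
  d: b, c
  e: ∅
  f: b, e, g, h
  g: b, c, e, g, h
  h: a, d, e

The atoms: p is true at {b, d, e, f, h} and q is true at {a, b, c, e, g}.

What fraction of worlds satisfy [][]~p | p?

5/8

a: [][]~p is F, p is F. ✗
b: [][]~p is F, p is T. ✓
c: [][]~p is F, p is F. ✗
d: [][]~p is F, p is T. ✓
e: [][]~p is T, p is T. ✓
f: [][]~p is F, p is T. ✓
g: [][]~p is F, p is F. ✗
h: [][]~p is F, p is T. ✓
That's 5 of 8 worlds, so 5/8.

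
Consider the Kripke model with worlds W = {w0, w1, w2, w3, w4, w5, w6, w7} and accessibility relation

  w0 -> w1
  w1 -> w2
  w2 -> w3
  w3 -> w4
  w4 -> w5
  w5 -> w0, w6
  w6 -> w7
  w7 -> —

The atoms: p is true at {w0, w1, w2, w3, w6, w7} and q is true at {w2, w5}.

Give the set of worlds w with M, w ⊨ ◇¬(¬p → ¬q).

{w4}

w0: successors {w1}; ¬(¬p → ¬q) there: w1:F. ✗
w1: successors {w2}; ¬(¬p → ¬q) there: w2:F. ✗
w2: successors {w3}; ¬(¬p → ¬q) there: w3:F. ✗
w3: successors {w4}; ¬(¬p → ¬q) there: w4:F. ✗
w4: successors {w5}; ¬(¬p → ¬q) there: w5:T. ✓
w5: successors {w0, w6}; ¬(¬p → ¬q) there: w0:F, w6:F. ✗
w6: successors {w7}; ¬(¬p → ¬q) there: w7:F. ✗
w7: no successors, so ◇¬(¬p → ¬q) fails. ✗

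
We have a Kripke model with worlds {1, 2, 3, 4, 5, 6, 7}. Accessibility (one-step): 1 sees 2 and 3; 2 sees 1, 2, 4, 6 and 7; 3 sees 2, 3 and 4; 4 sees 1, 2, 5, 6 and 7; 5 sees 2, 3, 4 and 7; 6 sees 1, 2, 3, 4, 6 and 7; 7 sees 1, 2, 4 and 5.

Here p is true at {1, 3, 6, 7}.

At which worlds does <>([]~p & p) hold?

1: successors {2, 3}; []~p & p there: 2:F, 3:F. ✗
2: successors {1, 2, 4, 6, 7}; []~p & p there: 1:F, 2:F, 4:F, 6:F, 7:F. ✗
3: successors {2, 3, 4}; []~p & p there: 2:F, 3:F, 4:F. ✗
4: successors {1, 2, 5, 6, 7}; []~p & p there: 1:F, 2:F, 5:F, 6:F, 7:F. ✗
5: successors {2, 3, 4, 7}; []~p & p there: 2:F, 3:F, 4:F, 7:F. ✗
6: successors {1, 2, 3, 4, 6, 7}; []~p & p there: 1:F, 2:F, 3:F, 4:F, 6:F, 7:F. ✗
7: successors {1, 2, 4, 5}; []~p & p there: 1:F, 2:F, 4:F, 5:F. ✗

∅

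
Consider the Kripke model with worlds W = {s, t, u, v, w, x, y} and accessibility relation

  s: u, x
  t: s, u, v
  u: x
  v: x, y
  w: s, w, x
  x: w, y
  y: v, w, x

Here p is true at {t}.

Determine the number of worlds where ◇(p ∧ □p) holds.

s: successors {u, x}; p ∧ □p there: u:F, x:F. ✗
t: successors {s, u, v}; p ∧ □p there: s:F, u:F, v:F. ✗
u: successors {x}; p ∧ □p there: x:F. ✗
v: successors {x, y}; p ∧ □p there: x:F, y:F. ✗
w: successors {s, w, x}; p ∧ □p there: s:F, w:F, x:F. ✗
x: successors {w, y}; p ∧ □p there: w:F, y:F. ✗
y: successors {v, w, x}; p ∧ □p there: v:F, w:F, x:F. ✗
Satisfying worlds: ∅.

0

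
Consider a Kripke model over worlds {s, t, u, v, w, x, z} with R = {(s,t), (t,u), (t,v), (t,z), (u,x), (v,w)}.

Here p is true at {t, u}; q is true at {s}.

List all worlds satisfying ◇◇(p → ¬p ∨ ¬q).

s: successors {t}; ◇(p → ¬p ∨ ¬q) there: t:T. ✓
t: successors {u, v, z}; ◇(p → ¬p ∨ ¬q) there: u:T, v:T, z:F. ✓
u: successors {x}; ◇(p → ¬p ∨ ¬q) there: x:F. ✗
v: successors {w}; ◇(p → ¬p ∨ ¬q) there: w:F. ✗
w: no successors, so ◇◇(p → ¬p ∨ ¬q) fails. ✗
x: no successors, so ◇◇(p → ¬p ∨ ¬q) fails. ✗
z: no successors, so ◇◇(p → ¬p ∨ ¬q) fails. ✗

{s, t}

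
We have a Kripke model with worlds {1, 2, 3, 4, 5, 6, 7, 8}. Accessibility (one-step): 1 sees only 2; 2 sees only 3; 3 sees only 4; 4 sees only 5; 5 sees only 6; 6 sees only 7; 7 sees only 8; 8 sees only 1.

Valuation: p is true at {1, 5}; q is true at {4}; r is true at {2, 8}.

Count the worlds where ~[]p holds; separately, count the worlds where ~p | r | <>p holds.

For ~[]p:
1: []p is F. ✓
2: []p is F. ✓
3: []p is F. ✓
4: []p is T. ✗
5: []p is F. ✓
6: []p is F. ✓
7: []p is F. ✓
8: []p is T. ✗
— 6 worlds.
For ~p | r | <>p:
1: ~p | r is F, <>p is F. ✗
2: ~p | r is T, <>p is F. ✓
3: ~p | r is T, <>p is F. ✓
4: ~p | r is T, <>p is T. ✓
5: ~p | r is F, <>p is F. ✗
6: ~p | r is T, <>p is F. ✓
7: ~p | r is T, <>p is F. ✓
8: ~p | r is T, <>p is T. ✓
— 6 worlds.

6 and 6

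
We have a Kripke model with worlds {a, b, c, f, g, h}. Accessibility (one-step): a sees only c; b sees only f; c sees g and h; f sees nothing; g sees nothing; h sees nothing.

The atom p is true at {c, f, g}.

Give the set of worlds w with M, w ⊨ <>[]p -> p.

{a, c, f, g, h}

a: <>[]p is F, p is F. ✓
b: <>[]p is T, p is F. ✗
c: <>[]p is T, p is T. ✓
f: <>[]p is F, p is T. ✓
g: <>[]p is F, p is T. ✓
h: <>[]p is F, p is F. ✓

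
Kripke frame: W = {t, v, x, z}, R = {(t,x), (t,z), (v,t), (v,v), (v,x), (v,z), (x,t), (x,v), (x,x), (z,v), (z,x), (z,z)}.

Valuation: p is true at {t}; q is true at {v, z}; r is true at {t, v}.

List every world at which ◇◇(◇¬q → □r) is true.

t: successors {x, z}; ◇(◇¬q → □r) there: x:F, z:F. ✗
v: successors {t, v, x, z}; ◇(◇¬q → □r) there: t:F, v:F, x:F, z:F. ✗
x: successors {t, v, x}; ◇(◇¬q → □r) there: t:F, v:F, x:F. ✗
z: successors {v, x, z}; ◇(◇¬q → □r) there: v:F, x:F, z:F. ✗

∅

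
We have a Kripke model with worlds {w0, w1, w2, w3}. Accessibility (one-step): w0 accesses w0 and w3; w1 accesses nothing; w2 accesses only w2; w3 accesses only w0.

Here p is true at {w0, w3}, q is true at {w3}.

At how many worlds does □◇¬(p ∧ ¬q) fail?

w0: successors {w0, w3}; ◇¬(p ∧ ¬q) there: w0:T, w3:F. ✗
w1: no successors, so □◇¬(p ∧ ¬q) holds vacuously. ✓
w2: successors {w2}; ◇¬(p ∧ ¬q) there: w2:T. ✓
w3: successors {w0}; ◇¬(p ∧ ¬q) there: w0:T. ✓
Satisfying worlds: {w1, w2, w3}.
So □◇¬(p ∧ ¬q) fails at the other 1 world.

1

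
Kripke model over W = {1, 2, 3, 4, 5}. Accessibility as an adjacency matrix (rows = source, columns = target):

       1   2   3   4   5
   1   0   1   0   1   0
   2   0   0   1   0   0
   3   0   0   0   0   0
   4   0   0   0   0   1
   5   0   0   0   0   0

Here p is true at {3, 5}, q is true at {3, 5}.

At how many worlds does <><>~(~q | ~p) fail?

1: successors {2, 4}; <>~(~q | ~p) there: 2:T, 4:T. ✓
2: successors {3}; <>~(~q | ~p) there: 3:F. ✗
3: no successors, so <><>~(~q | ~p) fails. ✗
4: successors {5}; <>~(~q | ~p) there: 5:F. ✗
5: no successors, so <><>~(~q | ~p) fails. ✗
Satisfying worlds: {1}.
So <><>~(~q | ~p) fails at the other 4 worlds.

4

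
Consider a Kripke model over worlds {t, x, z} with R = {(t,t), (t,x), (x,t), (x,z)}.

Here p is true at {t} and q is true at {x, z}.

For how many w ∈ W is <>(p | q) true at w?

2

t: successors {t, x}; p | q there: t:T, x:T. ✓
x: successors {t, z}; p | q there: t:T, z:T. ✓
z: no successors, so <>(p | q) fails. ✗
Satisfying worlds: {t, x}.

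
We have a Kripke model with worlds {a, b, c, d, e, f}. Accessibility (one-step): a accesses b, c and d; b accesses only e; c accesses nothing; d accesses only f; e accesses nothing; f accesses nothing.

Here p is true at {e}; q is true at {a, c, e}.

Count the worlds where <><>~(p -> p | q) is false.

6

a: successors {b, c, d}; <>~(p -> p | q) there: b:F, c:F, d:F. ✗
b: successors {e}; <>~(p -> p | q) there: e:F. ✗
c: no successors, so <><>~(p -> p | q) fails. ✗
d: successors {f}; <>~(p -> p | q) there: f:F. ✗
e: no successors, so <><>~(p -> p | q) fails. ✗
f: no successors, so <><>~(p -> p | q) fails. ✗
Satisfying worlds: ∅.
So <><>~(p -> p | q) fails at the other 6 worlds.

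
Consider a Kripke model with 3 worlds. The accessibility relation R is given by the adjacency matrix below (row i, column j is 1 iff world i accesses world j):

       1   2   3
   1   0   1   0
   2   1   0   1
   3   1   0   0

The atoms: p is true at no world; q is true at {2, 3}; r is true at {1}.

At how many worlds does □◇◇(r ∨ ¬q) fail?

1

1: successors {2}; ◇◇(r ∨ ¬q) there: 2:T. ✓
2: successors {1, 3}; ◇◇(r ∨ ¬q) there: 1:T, 3:F. ✗
3: successors {1}; ◇◇(r ∨ ¬q) there: 1:T. ✓
Satisfying worlds: {1, 3}.
So □◇◇(r ∨ ¬q) fails at the other 1 world.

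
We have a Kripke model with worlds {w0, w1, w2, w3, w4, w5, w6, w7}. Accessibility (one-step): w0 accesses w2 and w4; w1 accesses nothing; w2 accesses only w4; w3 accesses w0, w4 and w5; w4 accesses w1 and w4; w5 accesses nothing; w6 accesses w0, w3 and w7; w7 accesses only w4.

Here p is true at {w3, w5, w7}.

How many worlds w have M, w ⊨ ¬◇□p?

6

w0: ◇□p is F. ✓
w1: ◇□p is F. ✓
w2: ◇□p is F. ✓
w3: ◇□p is T. ✗
w4: ◇□p is T. ✗
w5: ◇□p is F. ✓
w6: ◇□p is F. ✓
w7: ◇□p is F. ✓
Satisfying worlds: {w0, w1, w2, w5, w6, w7}.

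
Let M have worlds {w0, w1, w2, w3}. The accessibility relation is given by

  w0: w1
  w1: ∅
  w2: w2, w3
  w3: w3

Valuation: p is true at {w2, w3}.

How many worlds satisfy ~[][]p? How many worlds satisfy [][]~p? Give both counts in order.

0 and 2

For ~[][]p:
w0: [][]p is T. ✗
w1: [][]p is T. ✗
w2: [][]p is T. ✗
w3: [][]p is T. ✗
— 0 worlds.
For [][]~p:
w0: successors {w1}; []~p there: w1:T. ✓
w1: no successors, so [][]~p holds vacuously. ✓
w2: successors {w2, w3}; []~p there: w2:F, w3:F. ✗
w3: successors {w3}; []~p there: w3:F. ✗
— 2 worlds.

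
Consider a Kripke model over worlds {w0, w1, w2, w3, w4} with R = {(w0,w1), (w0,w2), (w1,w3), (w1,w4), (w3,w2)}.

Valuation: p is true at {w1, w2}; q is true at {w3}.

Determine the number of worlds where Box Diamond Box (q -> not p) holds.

2

w0: successors {w1, w2}; Diamond Box (q -> not p) there: w1:T, w2:F. ✗
w1: successors {w3, w4}; Diamond Box (q -> not p) there: w3:T, w4:F. ✗
w2: no successors, so Box Diamond Box (q -> not p) holds vacuously. ✓
w3: successors {w2}; Diamond Box (q -> not p) there: w2:F. ✗
w4: no successors, so Box Diamond Box (q -> not p) holds vacuously. ✓
Satisfying worlds: {w2, w4}.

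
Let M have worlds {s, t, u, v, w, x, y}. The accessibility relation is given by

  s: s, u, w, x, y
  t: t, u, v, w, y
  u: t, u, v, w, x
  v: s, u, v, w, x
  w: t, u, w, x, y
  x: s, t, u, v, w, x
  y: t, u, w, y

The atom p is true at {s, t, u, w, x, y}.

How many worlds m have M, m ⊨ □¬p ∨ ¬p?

1

s: □¬p is F, ¬p is F. ✗
t: □¬p is F, ¬p is F. ✗
u: □¬p is F, ¬p is F. ✗
v: □¬p is F, ¬p is T. ✓
w: □¬p is F, ¬p is F. ✗
x: □¬p is F, ¬p is F. ✗
y: □¬p is F, ¬p is F. ✗
Satisfying worlds: {v}.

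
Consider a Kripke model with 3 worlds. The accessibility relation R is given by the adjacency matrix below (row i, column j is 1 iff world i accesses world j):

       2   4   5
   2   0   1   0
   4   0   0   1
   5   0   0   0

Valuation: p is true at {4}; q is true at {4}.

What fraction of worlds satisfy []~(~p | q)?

2: successors {4}; ~(~p | q) there: 4:F. ✗
4: successors {5}; ~(~p | q) there: 5:F. ✗
5: no successors, so []~(~p | q) holds vacuously. ✓
That's 1 of 3 worlds, so 1/3.

1/3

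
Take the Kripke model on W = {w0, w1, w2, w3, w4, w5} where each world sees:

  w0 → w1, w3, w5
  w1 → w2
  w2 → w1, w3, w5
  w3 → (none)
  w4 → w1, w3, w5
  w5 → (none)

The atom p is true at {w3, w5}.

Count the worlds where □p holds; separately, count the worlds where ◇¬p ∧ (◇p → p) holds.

For □p:
w0: successors {w1, w3, w5}; p there: w1:F, w3:T, w5:T. ✗
w1: successors {w2}; p there: w2:F. ✗
w2: successors {w1, w3, w5}; p there: w1:F, w3:T, w5:T. ✗
w3: no successors, so □p holds vacuously. ✓
w4: successors {w1, w3, w5}; p there: w1:F, w3:T, w5:T. ✗
w5: no successors, so □p holds vacuously. ✓
— 2 worlds.
For ◇¬p ∧ (◇p → p):
w0: ◇¬p is T, ◇p → p is F. ✗
w1: ◇¬p is T, ◇p → p is T. ✓
w2: ◇¬p is T, ◇p → p is F. ✗
w3: ◇¬p is F, ◇p → p is T. ✗
w4: ◇¬p is T, ◇p → p is F. ✗
w5: ◇¬p is F, ◇p → p is T. ✗
— 1 world.

2 and 1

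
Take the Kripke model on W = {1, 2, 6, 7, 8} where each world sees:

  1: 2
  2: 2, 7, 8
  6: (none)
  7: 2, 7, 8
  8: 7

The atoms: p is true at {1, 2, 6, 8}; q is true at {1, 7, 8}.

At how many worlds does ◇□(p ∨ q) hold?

4

1: successors {2}; □(p ∨ q) there: 2:T. ✓
2: successors {2, 7, 8}; □(p ∨ q) there: 2:T, 7:T, 8:T. ✓
6: no successors, so ◇□(p ∨ q) fails. ✗
7: successors {2, 7, 8}; □(p ∨ q) there: 2:T, 7:T, 8:T. ✓
8: successors {7}; □(p ∨ q) there: 7:T. ✓
Satisfying worlds: {1, 2, 7, 8}.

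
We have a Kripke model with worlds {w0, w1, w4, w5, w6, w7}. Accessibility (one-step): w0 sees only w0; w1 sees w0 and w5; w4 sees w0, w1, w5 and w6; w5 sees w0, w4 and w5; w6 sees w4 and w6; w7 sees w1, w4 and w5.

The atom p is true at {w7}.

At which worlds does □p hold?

w0: successors {w0}; p there: w0:F. ✗
w1: successors {w0, w5}; p there: w0:F, w5:F. ✗
w4: successors {w0, w1, w5, w6}; p there: w0:F, w1:F, w5:F, w6:F. ✗
w5: successors {w0, w4, w5}; p there: w0:F, w4:F, w5:F. ✗
w6: successors {w4, w6}; p there: w4:F, w6:F. ✗
w7: successors {w1, w4, w5}; p there: w1:F, w4:F, w5:F. ✗

∅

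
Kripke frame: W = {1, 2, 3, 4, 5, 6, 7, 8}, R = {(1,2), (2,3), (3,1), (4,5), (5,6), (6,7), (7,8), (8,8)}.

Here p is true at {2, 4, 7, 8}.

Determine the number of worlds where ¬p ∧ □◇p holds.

1: ¬p is T, □◇p is F. ✗
2: ¬p is F, □◇p is F. ✗
3: ¬p is T, □◇p is T. ✓
4: ¬p is F, □◇p is F. ✗
5: ¬p is T, □◇p is T. ✓
6: ¬p is T, □◇p is T. ✓
7: ¬p is F, □◇p is T. ✗
8: ¬p is F, □◇p is T. ✗
Satisfying worlds: {3, 5, 6}.

3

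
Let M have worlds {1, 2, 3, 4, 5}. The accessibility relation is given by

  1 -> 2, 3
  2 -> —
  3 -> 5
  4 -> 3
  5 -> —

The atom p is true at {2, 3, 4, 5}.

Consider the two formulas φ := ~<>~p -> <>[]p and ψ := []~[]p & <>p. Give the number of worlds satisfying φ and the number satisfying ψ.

3 and 0

For ~<>~p -> <>[]p:
1: ~<>~p is T, <>[]p is T. ✓
2: ~<>~p is T, <>[]p is F. ✗
3: ~<>~p is T, <>[]p is T. ✓
4: ~<>~p is T, <>[]p is T. ✓
5: ~<>~p is T, <>[]p is F. ✗
— 3 worlds.
For []~[]p & <>p:
1: []~[]p is F, <>p is T. ✗
2: []~[]p is T, <>p is F. ✗
3: []~[]p is F, <>p is T. ✗
4: []~[]p is F, <>p is T. ✗
5: []~[]p is T, <>p is F. ✗
— 0 worlds.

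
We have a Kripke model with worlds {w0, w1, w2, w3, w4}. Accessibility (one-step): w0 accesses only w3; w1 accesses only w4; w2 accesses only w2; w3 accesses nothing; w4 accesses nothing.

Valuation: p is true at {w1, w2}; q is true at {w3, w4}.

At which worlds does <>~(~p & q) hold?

{w2}

w0: successors {w3}; ~(~p & q) there: w3:F. ✗
w1: successors {w4}; ~(~p & q) there: w4:F. ✗
w2: successors {w2}; ~(~p & q) there: w2:T. ✓
w3: no successors, so <>~(~p & q) fails. ✗
w4: no successors, so <>~(~p & q) fails. ✗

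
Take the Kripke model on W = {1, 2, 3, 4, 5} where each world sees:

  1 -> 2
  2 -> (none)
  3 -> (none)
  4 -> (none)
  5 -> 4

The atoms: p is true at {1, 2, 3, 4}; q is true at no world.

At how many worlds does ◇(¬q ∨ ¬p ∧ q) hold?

2

1: successors {2}; ¬q ∨ ¬p ∧ q there: 2:T. ✓
2: no successors, so ◇(¬q ∨ ¬p ∧ q) fails. ✗
3: no successors, so ◇(¬q ∨ ¬p ∧ q) fails. ✗
4: no successors, so ◇(¬q ∨ ¬p ∧ q) fails. ✗
5: successors {4}; ¬q ∨ ¬p ∧ q there: 4:T. ✓
Satisfying worlds: {1, 5}.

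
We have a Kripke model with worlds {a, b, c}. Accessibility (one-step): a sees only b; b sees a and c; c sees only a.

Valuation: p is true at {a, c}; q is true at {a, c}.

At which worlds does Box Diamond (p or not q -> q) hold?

a: successors {b}; Diamond (p or not q -> q) there: b:T. ✓
b: successors {a, c}; Diamond (p or not q -> q) there: a:F, c:T. ✗
c: successors {a}; Diamond (p or not q -> q) there: a:F. ✗

{a}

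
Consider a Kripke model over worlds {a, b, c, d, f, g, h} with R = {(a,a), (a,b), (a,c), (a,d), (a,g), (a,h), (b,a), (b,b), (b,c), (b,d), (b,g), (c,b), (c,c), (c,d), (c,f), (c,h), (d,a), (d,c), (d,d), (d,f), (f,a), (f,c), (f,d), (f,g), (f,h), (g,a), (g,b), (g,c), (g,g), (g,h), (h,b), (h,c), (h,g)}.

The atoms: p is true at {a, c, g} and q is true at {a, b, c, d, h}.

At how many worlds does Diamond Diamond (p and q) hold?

a: successors {a, b, c, d, g, h}; Diamond (p and q) there: a:T, b:T, c:T, d:T, g:T, h:T. ✓
b: successors {a, b, c, d, g}; Diamond (p and q) there: a:T, b:T, c:T, d:T, g:T. ✓
c: successors {b, c, d, f, h}; Diamond (p and q) there: b:T, c:T, d:T, f:T, h:T. ✓
d: successors {a, c, d, f}; Diamond (p and q) there: a:T, c:T, d:T, f:T. ✓
f: successors {a, c, d, g, h}; Diamond (p and q) there: a:T, c:T, d:T, g:T, h:T. ✓
g: successors {a, b, c, g, h}; Diamond (p and q) there: a:T, b:T, c:T, g:T, h:T. ✓
h: successors {b, c, g}; Diamond (p and q) there: b:T, c:T, g:T. ✓
Satisfying worlds: {a, b, c, d, f, g, h}.

7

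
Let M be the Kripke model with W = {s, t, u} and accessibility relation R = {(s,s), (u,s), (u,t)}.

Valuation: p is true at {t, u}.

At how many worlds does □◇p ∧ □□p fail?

s: □◇p is F, □□p is F. ✗
t: □◇p is T, □□p is T. ✓
u: □◇p is F, □□p is F. ✗
Satisfying worlds: {t}.
So □◇p ∧ □□p fails at the other 2 worlds.

2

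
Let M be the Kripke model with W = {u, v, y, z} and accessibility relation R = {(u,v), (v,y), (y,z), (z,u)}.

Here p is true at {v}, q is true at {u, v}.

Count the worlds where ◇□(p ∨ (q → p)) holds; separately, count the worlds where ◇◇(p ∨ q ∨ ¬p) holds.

For ◇□(p ∨ (q → p)):
u: successors {v}; □(p ∨ (q → p)) there: v:T. ✓
v: successors {y}; □(p ∨ (q → p)) there: y:T. ✓
y: successors {z}; □(p ∨ (q → p)) there: z:F. ✗
z: successors {u}; □(p ∨ (q → p)) there: u:T. ✓
— 3 worlds.
For ◇◇(p ∨ q ∨ ¬p):
u: successors {v}; ◇(p ∨ q ∨ ¬p) there: v:T. ✓
v: successors {y}; ◇(p ∨ q ∨ ¬p) there: y:T. ✓
y: successors {z}; ◇(p ∨ q ∨ ¬p) there: z:T. ✓
z: successors {u}; ◇(p ∨ q ∨ ¬p) there: u:T. ✓
— 4 worlds.

3 and 4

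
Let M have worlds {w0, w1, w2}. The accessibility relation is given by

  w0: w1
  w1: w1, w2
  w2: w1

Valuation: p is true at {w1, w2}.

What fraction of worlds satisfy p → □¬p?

1/3

w0: p is F, □¬p is F. ✓
w1: p is T, □¬p is F. ✗
w2: p is T, □¬p is F. ✗
That's 1 of 3 worlds, so 1/3.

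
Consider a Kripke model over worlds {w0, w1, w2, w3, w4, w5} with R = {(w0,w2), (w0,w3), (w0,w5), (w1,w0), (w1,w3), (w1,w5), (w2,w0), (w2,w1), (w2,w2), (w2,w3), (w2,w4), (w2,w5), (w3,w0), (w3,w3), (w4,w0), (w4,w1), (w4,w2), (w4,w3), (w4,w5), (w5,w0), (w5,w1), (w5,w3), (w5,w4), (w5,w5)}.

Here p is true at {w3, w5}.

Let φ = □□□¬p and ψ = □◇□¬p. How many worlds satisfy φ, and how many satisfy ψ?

For □□□¬p:
w0: successors {w2, w3, w5}; □□¬p there: w2:F, w3:F, w5:F. ✗
w1: successors {w0, w3, w5}; □□¬p there: w0:F, w3:F, w5:F. ✗
w2: successors {w0, w1, w2, w3, w4, w5}; □□¬p there: w0:F, w1:F, w2:F, w3:F, w4:F, w5:F. ✗
w3: successors {w0, w3}; □□¬p there: w0:F, w3:F. ✗
w4: successors {w0, w1, w2, w3, w5}; □□¬p there: w0:F, w1:F, w2:F, w3:F, w5:F. ✗
w5: successors {w0, w1, w3, w4, w5}; □□¬p there: w0:F, w1:F, w3:F, w4:F, w5:F. ✗
— 0 worlds.
For □◇□¬p:
w0: successors {w2, w3, w5}; ◇□¬p there: w2:F, w3:F, w5:F. ✗
w1: successors {w0, w3, w5}; ◇□¬p there: w0:F, w3:F, w5:F. ✗
w2: successors {w0, w1, w2, w3, w4, w5}; ◇□¬p there: w0:F, w1:F, w2:F, w3:F, w4:F, w5:F. ✗
w3: successors {w0, w3}; ◇□¬p there: w0:F, w3:F. ✗
w4: successors {w0, w1, w2, w3, w5}; ◇□¬p there: w0:F, w1:F, w2:F, w3:F, w5:F. ✗
w5: successors {w0, w1, w3, w4, w5}; ◇□¬p there: w0:F, w1:F, w3:F, w4:F, w5:F. ✗
— 0 worlds.

0 and 0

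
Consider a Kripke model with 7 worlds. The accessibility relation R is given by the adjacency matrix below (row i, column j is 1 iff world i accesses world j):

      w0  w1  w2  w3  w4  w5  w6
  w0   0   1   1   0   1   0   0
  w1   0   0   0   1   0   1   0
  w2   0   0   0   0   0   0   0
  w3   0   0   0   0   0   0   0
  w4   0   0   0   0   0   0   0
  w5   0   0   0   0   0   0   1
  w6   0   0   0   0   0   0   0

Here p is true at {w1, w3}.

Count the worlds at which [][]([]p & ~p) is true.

6

w0: successors {w1, w2, w4}; []([]p & ~p) there: w1:F, w2:T, w4:T. ✗
w1: successors {w3, w5}; []([]p & ~p) there: w3:T, w5:T. ✓
w2: no successors, so [][]([]p & ~p) holds vacuously. ✓
w3: no successors, so [][]([]p & ~p) holds vacuously. ✓
w4: no successors, so [][]([]p & ~p) holds vacuously. ✓
w5: successors {w6}; []([]p & ~p) there: w6:T. ✓
w6: no successors, so [][]([]p & ~p) holds vacuously. ✓
Satisfying worlds: {w1, w2, w3, w4, w5, w6}.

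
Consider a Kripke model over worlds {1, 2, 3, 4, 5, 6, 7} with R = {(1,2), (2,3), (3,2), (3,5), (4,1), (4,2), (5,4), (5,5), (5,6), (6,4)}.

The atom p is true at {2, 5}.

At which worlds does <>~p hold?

1: successors {2}; ~p there: 2:F. ✗
2: successors {3}; ~p there: 3:T. ✓
3: successors {2, 5}; ~p there: 2:F, 5:F. ✗
4: successors {1, 2}; ~p there: 1:T, 2:F. ✓
5: successors {4, 5, 6}; ~p there: 4:T, 5:F, 6:T. ✓
6: successors {4}; ~p there: 4:T. ✓
7: no successors, so <>~p fails. ✗

{2, 4, 5, 6}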